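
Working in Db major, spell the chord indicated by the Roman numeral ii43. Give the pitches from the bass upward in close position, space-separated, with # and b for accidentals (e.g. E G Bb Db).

Bb Db Eb Gb

In Db major, the second degree is Eb, and the diatonic chord built there is a minor seventh chord.
Stacking thirds from Eb gives Eb-Gb-Bb-Db.
With the 43 figure the chord is in second inversion; from the bass Bb upward in close position it reads Bb-Db-Eb-Gb.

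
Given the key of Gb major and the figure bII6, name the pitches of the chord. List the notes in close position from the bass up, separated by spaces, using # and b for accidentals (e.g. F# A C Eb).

bII6 is the Neapolitan sixth — a major triad on the lowered second degree, here in its customary first inversion. In Gb major that root is Abb.
So the chord is Abb-Cb-Ebb, a major triad.
With the 6 figure the chord is in first inversion; from the bass Cb upward in close position it reads Cb-Ebb-Abb.

Cb Ebb Abb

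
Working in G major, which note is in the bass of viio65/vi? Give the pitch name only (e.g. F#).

F#

The applied chord viio65/vi is rooted on D#: D#-F#-A-C.
The figure 65 means first inversion — the third is in the bass.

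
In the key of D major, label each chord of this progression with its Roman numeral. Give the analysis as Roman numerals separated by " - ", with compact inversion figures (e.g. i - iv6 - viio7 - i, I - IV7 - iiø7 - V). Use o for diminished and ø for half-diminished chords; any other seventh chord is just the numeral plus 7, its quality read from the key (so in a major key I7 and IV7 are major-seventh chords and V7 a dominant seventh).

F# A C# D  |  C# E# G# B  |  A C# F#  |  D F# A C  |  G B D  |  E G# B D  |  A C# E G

I65 - V7/iii - iii6 - V7/IV - IV - V7/V - V7

F#-A-C#-D: major seventh chord on D = scale degree 1 → I65.
C#-E#-G#-B: a dominant seventh chord on C#, the applied dominant of iii → V7/iii.
A-C#-F# has root F#, degree 3 in D major, so iii6.
D-F#-A-C: chromatic; D is V of IV, so V7/IV.
G-B-D: root G is the subdominant; major triad there is IV.
E-G#-B-D: a dominant seventh chord on E, the applied dominant of V → V7/V.
A-C#-E-G has root A, degree 5 in D major, so V7.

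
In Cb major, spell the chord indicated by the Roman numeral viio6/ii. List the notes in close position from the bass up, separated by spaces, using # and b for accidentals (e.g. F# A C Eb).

viio6/ii is a secondary leading-tone chord. The target ii is Db in Cb major; the applied chord is rooted a semitone below, on C.
Building a diminished triad on C gives C-Eb-Gb.
With the 6 figure the chord is in first inversion; from the bass Eb upward in close position it reads Eb-Gb-C.

Eb Gb C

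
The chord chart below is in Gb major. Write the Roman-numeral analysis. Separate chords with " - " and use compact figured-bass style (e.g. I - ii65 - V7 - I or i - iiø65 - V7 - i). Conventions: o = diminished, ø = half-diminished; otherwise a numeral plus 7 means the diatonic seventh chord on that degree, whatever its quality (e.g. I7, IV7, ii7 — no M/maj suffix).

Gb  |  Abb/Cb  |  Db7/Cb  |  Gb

I - bII6 - V42 - I

Gb: root Gb is the tonic; major triad there is I.
Abb/Cb is non-diatonic — a major triad on the lowered supertonic (Abb): the Neapolitan sixth, bII6 (third, Cb, in the bass — hence the 6).
Db7/Cb: dominant seventh chord on Db = scale degree 5 → V42.
Gb: root Gb is the tonic; major triad there is I.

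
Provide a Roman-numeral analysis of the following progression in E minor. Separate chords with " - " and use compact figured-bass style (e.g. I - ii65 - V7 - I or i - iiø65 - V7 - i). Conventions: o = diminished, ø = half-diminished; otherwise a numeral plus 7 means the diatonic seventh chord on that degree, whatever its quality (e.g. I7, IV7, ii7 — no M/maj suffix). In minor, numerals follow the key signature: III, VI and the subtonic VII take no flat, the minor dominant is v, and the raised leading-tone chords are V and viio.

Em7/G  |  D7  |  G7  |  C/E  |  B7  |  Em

Em7/G has root E, degree 1 in E minor, so i65.
D7: dominant seventh chord on D = scale degree 7 → VII7.
G7: chromatic; G is V of VI, so V7/VI.
C/E: root C is the submediant; major triad there is VI6.
B7 has root B, degree 5 in E minor, so V7.
Em has root E, degree 1 in E minor, so i.

i65 - VII7 - V7/VI - VI6 - V7 - i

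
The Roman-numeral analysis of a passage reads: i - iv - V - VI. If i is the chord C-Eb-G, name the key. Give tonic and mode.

C minor

i is given as C-Eb-G — a minor triad with root C.
If C is scale degree 1 and the mode makes that degree carry a minor triad, the tonic is C and the mode is minor.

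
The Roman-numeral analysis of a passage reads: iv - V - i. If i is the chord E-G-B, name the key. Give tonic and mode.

E minor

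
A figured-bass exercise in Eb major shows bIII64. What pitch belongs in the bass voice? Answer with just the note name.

Db

bIII in Eb major has root Gb; the chord is Gb-Bb-Db.
The figure 64 means second inversion — the fifth is in the bass.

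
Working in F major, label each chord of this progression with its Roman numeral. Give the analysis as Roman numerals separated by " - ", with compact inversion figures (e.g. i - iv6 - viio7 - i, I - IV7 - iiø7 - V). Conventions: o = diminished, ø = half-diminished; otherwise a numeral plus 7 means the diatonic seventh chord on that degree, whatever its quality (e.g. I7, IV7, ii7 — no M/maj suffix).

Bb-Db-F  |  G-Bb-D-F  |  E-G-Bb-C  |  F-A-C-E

Bb-Db-F: minor triad on Bb — chromatic; iv (borrowed from the parallel minor).
G-Bb-D-F: minor seventh chord on G = scale degree 2 → ii7.
E-G-Bb-C: dominant seventh chord on C = scale degree 5 → V65.
F-A-C-E: root F is the tonic; major seventh chord there is I7.

iv - ii7 - V65 - I7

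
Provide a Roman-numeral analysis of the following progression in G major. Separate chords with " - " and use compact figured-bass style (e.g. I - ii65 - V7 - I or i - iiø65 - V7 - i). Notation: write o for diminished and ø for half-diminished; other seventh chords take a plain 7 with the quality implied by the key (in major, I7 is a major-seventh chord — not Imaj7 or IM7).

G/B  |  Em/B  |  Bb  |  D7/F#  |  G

G/B has root G, degree 1 in G major, so I6.
Em/B: root E is the submediant; minor triad there is vi64.
Bb: major triad on Bb — chromatic; bIII (borrowed from the parallel minor).
D7/F# has root D, degree 5 in G major, so V65.
G: major triad on G = scale degree 1 → I.

I6 - vi64 - bIII - V65 - I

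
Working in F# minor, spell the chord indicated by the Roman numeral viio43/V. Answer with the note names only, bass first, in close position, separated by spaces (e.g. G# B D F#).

F# A B# D#

viio43/V is a secondary leading-tone chord. The target V is C# in F# minor; the applied chord is rooted a semitone below, on B#.
Building a fully diminished seventh chord on B# gives B#-D#-F#-A.
The figured bass 43 indicates second inversion, placing the fifth (F#) in the bass: F#-A-B#-D#.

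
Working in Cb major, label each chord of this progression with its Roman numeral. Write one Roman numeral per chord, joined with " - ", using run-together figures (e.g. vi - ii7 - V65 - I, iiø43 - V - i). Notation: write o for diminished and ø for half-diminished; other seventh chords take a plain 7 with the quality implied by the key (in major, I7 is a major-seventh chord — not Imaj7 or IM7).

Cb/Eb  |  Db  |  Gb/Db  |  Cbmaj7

I6 - V/V - V64 - I7

Cb/Eb: major triad on Cb = scale degree 1 → I6.
Db: a major triad on Db, the applied dominant of V → V/V.
Gb/Db: root Gb is the dominant; major triad there is V64.
Cbmaj7: root Cb is the tonic; major seventh chord there is I7.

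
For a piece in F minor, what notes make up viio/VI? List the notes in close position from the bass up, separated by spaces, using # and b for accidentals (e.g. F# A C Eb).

C Eb Gb

The slash marks an applied leading-tone chord: viio of VI. In F minor, VI is Db, so the leading tone to it is C, a half step below.
Building a diminished triad on C gives C-Eb-Gb.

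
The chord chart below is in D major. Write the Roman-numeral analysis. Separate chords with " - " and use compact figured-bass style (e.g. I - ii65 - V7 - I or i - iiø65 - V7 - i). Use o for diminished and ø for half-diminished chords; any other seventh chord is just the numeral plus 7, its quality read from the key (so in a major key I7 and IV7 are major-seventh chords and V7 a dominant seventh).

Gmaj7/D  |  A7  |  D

IV43 - V7 - I

Gmaj7/D has root G, degree 4 in D major, so IV43.
A7: root A is the dominant; dominant seventh chord there is V7.
D has root D, degree 1 in D major, so I.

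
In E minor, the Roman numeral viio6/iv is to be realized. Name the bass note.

B

The applied chord viio6/iv is rooted on G#: G#-B-D.
The figure 6 means first inversion — the third is in the bass.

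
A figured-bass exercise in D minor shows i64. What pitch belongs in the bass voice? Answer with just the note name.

A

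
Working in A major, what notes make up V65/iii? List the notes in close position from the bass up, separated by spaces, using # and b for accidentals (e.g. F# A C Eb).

B# D# F# G#

The slash means an applied dominant: we want the dominant of iii. In A major, iii is C# minor, and its dominant is built on G#.
Building a dominant seventh chord on G# gives G#-B#-D#-F#.
The figured bass 65 indicates first inversion, placing the third (B#) in the bass: B#-D#-F#-G#.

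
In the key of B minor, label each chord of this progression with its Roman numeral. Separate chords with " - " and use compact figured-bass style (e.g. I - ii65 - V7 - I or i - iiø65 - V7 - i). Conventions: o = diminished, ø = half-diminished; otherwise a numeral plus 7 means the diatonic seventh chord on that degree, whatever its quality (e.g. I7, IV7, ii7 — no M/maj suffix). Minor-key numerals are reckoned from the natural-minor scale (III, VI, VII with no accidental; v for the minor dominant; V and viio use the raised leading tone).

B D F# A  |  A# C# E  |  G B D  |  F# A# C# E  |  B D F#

B-D-F#-A has root B, degree 1 in B minor, so i7.
A#-C#-E: diminished triad on A# = scale degree 7 → viio.
G-B-D: major triad on G = scale degree 6 → VI.
F#-A#-C#-E: root F# is the dominant; dominant seventh chord there is V7.
B-D-F# has root B, degree 1 in B minor, so i.

i7 - viio - VI - V7 - i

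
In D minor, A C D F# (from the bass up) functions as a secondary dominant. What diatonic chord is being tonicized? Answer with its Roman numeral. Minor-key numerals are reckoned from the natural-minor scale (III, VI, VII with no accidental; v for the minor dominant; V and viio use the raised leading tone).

iv

The chord is a dominant seventh chord on D.
A dominant resolves down a perfect fifth: D → G. In D minor, G is scale degree 4, i.e. iv.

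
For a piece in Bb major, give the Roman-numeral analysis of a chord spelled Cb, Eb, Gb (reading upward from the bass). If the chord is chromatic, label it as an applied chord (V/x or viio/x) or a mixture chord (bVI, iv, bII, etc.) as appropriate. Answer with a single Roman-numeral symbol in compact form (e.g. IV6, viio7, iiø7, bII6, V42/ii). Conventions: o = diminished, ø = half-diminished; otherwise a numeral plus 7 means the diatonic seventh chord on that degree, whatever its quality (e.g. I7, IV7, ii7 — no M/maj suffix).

bII

The pitches Cb-Eb-Gb form a major triad rooted on Cb.
Cb is the lowered second degree of Bb major (diatonic 2 would be C). This is the Neapolitan chord — a major triad on the lowered second degree.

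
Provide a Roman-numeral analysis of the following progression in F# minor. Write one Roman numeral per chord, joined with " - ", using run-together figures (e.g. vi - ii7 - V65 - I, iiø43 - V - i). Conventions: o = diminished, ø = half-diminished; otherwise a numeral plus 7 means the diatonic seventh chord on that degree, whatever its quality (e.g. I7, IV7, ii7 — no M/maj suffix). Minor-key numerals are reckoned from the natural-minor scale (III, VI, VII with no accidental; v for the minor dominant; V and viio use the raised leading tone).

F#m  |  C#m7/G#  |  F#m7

F#m: minor triad on F# = scale degree 1 → i.
C#m7/G#: minor seventh chord on C# = scale degree 5 → v43.
F#m7 has root F#, degree 1 in F# minor, so i7.

i - v43 - i7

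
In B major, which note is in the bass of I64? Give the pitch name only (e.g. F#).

I in B major has root B; the chord is B-D#-F#.
The figure 64 means second inversion — the fifth is in the bass.

F#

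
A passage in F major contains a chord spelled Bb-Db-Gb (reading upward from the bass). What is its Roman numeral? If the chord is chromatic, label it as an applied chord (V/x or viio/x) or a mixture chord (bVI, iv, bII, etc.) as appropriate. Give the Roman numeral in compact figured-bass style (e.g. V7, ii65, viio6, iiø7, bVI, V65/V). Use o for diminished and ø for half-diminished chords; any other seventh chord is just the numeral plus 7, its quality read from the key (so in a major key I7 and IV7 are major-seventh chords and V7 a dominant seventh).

The pitches Gb-Bb-Db form a major triad rooted on Gb.
Gb is the lowered second degree of F major (diatonic 2 would be G). This is the Neapolitan sixth — a major triad on the lowered second degree, here in its customary first inversion.
With Bb in the bass the chord is in first inversion, so the figured bass is 6.

bII6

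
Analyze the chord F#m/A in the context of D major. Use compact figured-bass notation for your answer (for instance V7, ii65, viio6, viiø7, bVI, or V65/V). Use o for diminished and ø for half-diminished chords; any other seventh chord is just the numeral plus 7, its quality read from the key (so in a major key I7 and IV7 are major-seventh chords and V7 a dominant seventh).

Stacked in thirds the chord is F#-A-C#: a minor triad on F#.
F# is scale degree 3 in D major, and a minor triad on that degree is written iii.
With A in the bass the chord is in first inversion, so the figured bass is 6.

iii6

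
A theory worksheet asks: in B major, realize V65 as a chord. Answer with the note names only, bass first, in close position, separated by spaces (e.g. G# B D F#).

The numeral's case and figure indicate a dominant seventh chord. In B major its root, the fifth degree, is F#.
Stacking thirds from F# gives F#-A#-C#-E.
The figured bass 65 indicates first inversion, placing the third (A#) in the bass: A#-C#-E-F#.

A# C# E F#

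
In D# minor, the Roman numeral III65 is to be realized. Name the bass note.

III in D# minor has root F#; the chord is F#-A#-C#-E#.
The figure 65 means first inversion — the third is in the bass.

A#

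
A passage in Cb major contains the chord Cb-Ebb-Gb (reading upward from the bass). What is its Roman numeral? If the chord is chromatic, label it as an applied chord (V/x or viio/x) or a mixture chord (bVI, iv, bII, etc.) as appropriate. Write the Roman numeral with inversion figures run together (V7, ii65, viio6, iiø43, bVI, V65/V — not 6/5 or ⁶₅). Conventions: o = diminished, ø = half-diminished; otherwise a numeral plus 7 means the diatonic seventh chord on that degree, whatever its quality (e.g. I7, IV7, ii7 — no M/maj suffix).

i

The pitches Cb-Ebb-Gb form a minor triad rooted on Cb.
Cb is the first degree of Cb major. This is the minor tonic, borrowed from the parallel minor.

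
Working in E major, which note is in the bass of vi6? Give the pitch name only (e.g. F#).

E

vi in E major has root C#; the chord is C#-E-G#.
The figure 6 means first inversion — the third is in the bass.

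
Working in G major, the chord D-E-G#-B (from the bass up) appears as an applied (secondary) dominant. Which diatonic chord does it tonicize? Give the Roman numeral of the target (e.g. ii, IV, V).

ii

The chord is a dominant seventh chord on E.
A dominant resolves down a perfect fifth: E → A. In G major, A is scale degree 2, i.e. ii.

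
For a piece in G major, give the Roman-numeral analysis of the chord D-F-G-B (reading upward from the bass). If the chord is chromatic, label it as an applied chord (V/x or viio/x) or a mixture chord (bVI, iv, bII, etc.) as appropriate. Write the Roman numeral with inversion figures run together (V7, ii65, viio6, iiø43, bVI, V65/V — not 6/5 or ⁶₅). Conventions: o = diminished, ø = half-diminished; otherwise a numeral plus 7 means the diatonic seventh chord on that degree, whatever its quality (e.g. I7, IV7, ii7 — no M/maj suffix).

The pitches G-B-D-F form a dominant seventh chord rooted on G.
G is not a diatonic chord root with this quality in G major, but it lies a perfect fifth above C (IV), so the chord functions as an applied dominant of IV.
With D in the bass the chord is in second inversion, so the figured bass is 43.

V43/IV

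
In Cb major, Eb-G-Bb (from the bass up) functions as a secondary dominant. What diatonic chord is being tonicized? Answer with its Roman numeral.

vi

The chord is a major triad on Eb.
A dominant resolves down a perfect fifth: Eb → Ab. In Cb major, Ab is scale degree 6, i.e. vi.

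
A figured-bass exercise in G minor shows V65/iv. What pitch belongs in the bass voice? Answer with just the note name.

The applied chord V65/iv is rooted on G: G-B-D-F.
The figure 65 means first inversion — the third is in the bass.

B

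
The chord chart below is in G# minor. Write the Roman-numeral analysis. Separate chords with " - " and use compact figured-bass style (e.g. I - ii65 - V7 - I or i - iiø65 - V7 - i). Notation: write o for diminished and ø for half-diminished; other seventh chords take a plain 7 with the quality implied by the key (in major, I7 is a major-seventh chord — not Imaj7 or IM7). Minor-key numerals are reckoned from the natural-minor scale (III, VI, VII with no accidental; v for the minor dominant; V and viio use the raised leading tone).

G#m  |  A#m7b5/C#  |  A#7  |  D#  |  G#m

G#m: root G# is the tonic; minor triad there is i.
A#m7b5/C#: root A# is the supertonic; half-diminished seventh chord there is iiø65.
A#7 is the secondary dominant of V (dominant seventh chord on A#): V7/V.
D# has root D#, degree 5 in G# minor, so V.
G#m: minor triad on G# = scale degree 1 → i.

i - iiø65 - V7/V - V - i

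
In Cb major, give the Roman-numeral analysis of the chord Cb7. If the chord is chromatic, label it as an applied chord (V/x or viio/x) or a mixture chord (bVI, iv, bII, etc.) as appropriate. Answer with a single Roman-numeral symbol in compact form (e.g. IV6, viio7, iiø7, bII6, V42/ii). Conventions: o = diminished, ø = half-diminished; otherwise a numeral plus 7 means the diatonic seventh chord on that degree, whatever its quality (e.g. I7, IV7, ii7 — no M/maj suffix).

V7/IV

The pitches Cb-Eb-Gb-Bbb form a dominant seventh chord rooted on Cb.
Cb is not a diatonic chord root with this quality in Cb major, but it lies a perfect fifth above Fb (IV), so the chord functions as an applied dominant of IV.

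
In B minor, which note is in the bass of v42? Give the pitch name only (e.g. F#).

E

v in B minor has root F#; the chord is F#-A-C#-E.
The figure 42 means third inversion — the seventh is in the bass.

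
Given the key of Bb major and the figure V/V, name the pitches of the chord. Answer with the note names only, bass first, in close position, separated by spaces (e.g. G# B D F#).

The slash means an applied dominant: we want the dominant of V. In Bb major, V is F major, and its dominant is built on C.
Building a major triad on C gives C-E-G.

C E G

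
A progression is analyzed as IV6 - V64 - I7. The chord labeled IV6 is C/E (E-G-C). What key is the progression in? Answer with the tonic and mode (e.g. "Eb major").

G major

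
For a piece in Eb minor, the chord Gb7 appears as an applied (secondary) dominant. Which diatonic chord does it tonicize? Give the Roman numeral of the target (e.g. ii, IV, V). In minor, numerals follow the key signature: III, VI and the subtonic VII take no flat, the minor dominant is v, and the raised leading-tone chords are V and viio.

The chord is a dominant seventh chord on Gb.
A dominant resolves down a perfect fifth: Gb → Cb. In Eb minor, Cb is scale degree 6, i.e. VI.

VI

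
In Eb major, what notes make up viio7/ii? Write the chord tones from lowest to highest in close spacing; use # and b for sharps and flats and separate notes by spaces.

E G Bb Db

The slash marks an applied leading-tone chord: viio of ii. In Eb major, ii is F, so the leading tone to it is E, a half step below.
Building a fully diminished seventh chord on E gives E-G-Bb-Db.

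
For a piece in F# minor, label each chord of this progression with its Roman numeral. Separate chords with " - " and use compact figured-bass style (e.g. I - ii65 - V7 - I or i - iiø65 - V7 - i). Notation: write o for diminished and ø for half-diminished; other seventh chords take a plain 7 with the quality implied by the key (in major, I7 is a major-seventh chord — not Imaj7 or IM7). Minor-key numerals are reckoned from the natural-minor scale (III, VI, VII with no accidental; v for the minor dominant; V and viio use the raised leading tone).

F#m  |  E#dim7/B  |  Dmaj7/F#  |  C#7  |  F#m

i - viio43 - VI65 - V7 - i

F#m: root F# is the tonic; minor triad there is i.
E#dim7/B: fully diminished seventh chord on E# = scale degree 7 → viio43.
Dmaj7/F#: major seventh chord on D = scale degree 6 → VI65.
C#7 has root C#, degree 5 in F# minor, so V7.
F#m has root F#, degree 1 in F# minor, so i.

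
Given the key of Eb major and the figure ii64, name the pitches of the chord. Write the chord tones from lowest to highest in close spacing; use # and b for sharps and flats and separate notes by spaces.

In Eb major, scale degree 2 is F, and the diatonic chord built there is a minor triad.
Stacking thirds from F gives F-Ab-C.
With the 64 figure the chord is in second inversion; from the bass C upward in close position it reads C-F-Ab.

C F Ab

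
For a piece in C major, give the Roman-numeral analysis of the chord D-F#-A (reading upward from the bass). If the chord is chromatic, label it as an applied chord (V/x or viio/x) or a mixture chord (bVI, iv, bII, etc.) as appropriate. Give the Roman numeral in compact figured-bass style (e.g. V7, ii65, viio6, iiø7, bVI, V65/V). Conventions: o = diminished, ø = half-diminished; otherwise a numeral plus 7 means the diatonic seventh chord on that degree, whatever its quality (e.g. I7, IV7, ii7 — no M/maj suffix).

The pitches D-F#-A form a major triad rooted on D.
D is not a diatonic chord root with this quality in C major, but it lies a perfect fifth above G (V), so the chord functions as an applied dominant of V.

V/V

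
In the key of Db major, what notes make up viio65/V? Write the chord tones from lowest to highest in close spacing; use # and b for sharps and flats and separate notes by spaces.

Bb Db Fb G

The slash marks an applied leading-tone chord: viio of V. In Db major, V is Ab, so the leading tone to it is G, a half step below.
Building a fully diminished seventh chord on G gives G-Bb-Db-Fb.
With the 65 figure the chord is in first inversion; from the bass Bb upward in close position it reads Bb-Db-Fb-G.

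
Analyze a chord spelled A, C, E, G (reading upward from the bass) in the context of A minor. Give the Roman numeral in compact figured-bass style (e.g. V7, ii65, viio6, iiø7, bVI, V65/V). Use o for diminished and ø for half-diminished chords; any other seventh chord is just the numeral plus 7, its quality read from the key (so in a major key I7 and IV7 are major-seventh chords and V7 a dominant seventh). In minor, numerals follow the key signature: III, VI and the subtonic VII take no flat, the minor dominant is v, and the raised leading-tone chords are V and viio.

i7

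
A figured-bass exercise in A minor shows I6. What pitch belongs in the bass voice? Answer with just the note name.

C#

I in A minor has root A; the chord is A-C#-E.
The figure 6 means first inversion — the third is in the bass.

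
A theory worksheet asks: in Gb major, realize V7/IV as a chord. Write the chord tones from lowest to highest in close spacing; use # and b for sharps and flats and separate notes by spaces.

Gb Bb Db Fb

The slash means an applied dominant: we want the dominant of IV. In Gb major, IV is Cb major, and its dominant is built on Gb.
Building a dominant seventh chord on Gb gives Gb-Bb-Db-Fb.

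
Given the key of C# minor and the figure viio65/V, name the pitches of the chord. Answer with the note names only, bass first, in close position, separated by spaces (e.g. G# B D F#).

A# C# E F##

The slash marks an applied leading-tone chord: viio of V. In C# minor, V is G#, so the leading tone to it is F##, a half step below.
Building a fully diminished seventh chord on F## gives F##-A#-C#-E.
The figured bass 65 indicates first inversion, placing the third (A#) in the bass: A#-C#-E-F##.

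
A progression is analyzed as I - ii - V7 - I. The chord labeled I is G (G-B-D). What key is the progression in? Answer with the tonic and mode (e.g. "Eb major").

G major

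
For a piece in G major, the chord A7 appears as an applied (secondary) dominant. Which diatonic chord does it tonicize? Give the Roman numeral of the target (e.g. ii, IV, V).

V

The chord is a dominant seventh chord on A.
A dominant resolves down a perfect fifth: A → D. In G major, D is scale degree 5, i.e. V.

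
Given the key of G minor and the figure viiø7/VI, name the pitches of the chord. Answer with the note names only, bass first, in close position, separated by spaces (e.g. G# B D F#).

D F Ab C

The slash marks an applied leading-tone chord: viio of VI. In G minor, VI is Eb, so the leading tone to it is D, a half step below.
Building a half-diminished seventh chord on D gives D-F-Ab-C.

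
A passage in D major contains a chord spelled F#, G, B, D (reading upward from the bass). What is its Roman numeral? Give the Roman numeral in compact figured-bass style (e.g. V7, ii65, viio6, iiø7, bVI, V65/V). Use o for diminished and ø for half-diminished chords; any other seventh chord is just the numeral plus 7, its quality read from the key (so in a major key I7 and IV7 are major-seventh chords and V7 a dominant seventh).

IV42

The pitches G-B-D-F# form a major seventh chord rooted on G.
In D major, G is the subdominant; the diatonic major seventh chord there is IV7.
With F# in the bass the chord is in third inversion, so the figured bass is 42.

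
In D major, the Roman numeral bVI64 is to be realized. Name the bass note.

F

bVI in D major has root Bb; the chord is Bb-D-F.
The figure 64 means second inversion — the fifth is in the bass.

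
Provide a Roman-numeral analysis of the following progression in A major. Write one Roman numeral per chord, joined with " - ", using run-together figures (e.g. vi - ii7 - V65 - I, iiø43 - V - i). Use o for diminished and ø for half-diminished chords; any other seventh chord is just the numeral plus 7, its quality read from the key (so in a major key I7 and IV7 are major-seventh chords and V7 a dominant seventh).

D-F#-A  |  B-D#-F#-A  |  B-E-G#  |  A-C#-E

D-F#-A: major triad on D = scale degree 4 → IV.
B-D#-F#-A: a dominant seventh chord on B, the applied dominant of V → V7/V.
B-E-G#: root E is the dominant; major triad there is V64.
A-C#-E: major triad on A = scale degree 1 → I.

IV - V7/V - V64 - I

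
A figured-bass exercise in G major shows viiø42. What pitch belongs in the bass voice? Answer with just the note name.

E

viiø in G major has root F#; the chord is F#-A-C-E.
The figure 42 means third inversion — the seventh is in the bass.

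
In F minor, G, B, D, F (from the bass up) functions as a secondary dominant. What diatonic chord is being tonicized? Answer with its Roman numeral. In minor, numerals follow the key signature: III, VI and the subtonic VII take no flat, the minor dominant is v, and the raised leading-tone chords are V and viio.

V

The chord is a dominant seventh chord on G.
A dominant resolves down a perfect fifth: G → C. In F minor, C is scale degree 5, i.e. V.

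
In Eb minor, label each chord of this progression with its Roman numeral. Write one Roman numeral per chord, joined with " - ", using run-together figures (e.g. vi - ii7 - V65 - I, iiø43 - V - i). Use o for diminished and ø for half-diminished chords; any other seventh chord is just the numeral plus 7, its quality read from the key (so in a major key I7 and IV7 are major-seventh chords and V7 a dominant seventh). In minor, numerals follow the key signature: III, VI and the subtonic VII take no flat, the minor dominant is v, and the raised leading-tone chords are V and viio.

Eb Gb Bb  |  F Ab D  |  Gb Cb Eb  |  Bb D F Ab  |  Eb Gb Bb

Eb-Gb-Bb has root Eb, degree 1 in Eb minor, so i.
F-Ab-D: diminished triad on D = scale degree 7 → viio6.
Gb-Cb-Eb: major triad on Cb = scale degree 6 → VI64.
Bb-D-F-Ab: dominant seventh chord on Bb = scale degree 5 → V7.
Eb-Gb-Bb: root Eb is the tonic; minor triad there is i.

i - viio6 - VI64 - V7 - i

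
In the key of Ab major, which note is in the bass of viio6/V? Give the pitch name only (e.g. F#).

F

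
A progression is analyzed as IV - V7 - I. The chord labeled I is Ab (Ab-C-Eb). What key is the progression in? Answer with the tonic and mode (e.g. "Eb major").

Ab major

I is given as Ab-C-Eb — a major triad with root Ab.
If Ab is scale degree 1 and the mode makes that degree carry a major triad, the tonic is Ab and the mode is major.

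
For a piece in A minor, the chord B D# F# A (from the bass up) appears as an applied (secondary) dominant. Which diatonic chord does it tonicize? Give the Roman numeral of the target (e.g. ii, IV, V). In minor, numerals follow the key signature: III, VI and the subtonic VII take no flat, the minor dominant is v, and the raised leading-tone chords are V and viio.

The chord is a dominant seventh chord on B.
A dominant resolves down a perfect fifth: B → E. In A minor, E is scale degree 5, i.e. V.

V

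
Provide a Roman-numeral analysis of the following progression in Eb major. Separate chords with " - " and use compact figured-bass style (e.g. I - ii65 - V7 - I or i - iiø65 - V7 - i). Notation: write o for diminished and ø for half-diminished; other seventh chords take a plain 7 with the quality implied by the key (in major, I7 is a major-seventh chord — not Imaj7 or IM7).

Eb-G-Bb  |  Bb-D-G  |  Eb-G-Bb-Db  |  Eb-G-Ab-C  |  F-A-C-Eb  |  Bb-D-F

I - iii6 - V7/IV - IV43 - V7/V - V

Eb-G-Bb has root Eb, degree 1 in Eb major, so I.
Bb-D-G: minor triad on G = scale degree 3 → iii6.
Eb-G-Bb-Db: a dominant seventh chord on Eb, the applied dominant of IV → V7/IV.
Eb-G-Ab-C: major seventh chord on Ab = scale degree 4 → IV43.
F-A-C-Eb: a dominant seventh chord on F, the applied dominant of V → V7/V.
Bb-D-F: major triad on Bb = scale degree 5 → V.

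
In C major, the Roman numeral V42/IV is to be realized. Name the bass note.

The applied chord V42/IV is rooted on C: C-E-G-Bb.
The figure 42 means third inversion — the seventh is in the bass.

Bb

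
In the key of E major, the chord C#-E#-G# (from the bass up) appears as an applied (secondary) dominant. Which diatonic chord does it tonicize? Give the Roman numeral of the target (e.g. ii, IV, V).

ii

The chord is a major triad on C#.
A dominant resolves down a perfect fifth: C# → F#. In E major, F# is scale degree 2, i.e. ii.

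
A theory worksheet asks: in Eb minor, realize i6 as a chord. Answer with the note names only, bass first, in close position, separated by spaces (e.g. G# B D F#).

In Eb minor, the tonic is Eb, and the diatonic chord built there is a minor triad.
That chord is spelled Eb-Gb-Bb.
With the 6 figure the chord is in first inversion; from the bass Gb upward in close position it reads Gb-Bb-Eb.

Gb Bb Eb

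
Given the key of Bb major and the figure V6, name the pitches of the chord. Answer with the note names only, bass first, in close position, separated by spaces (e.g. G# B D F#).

The numeral's case and figure indicate a major triad. In Bb major its root, the dominant, is F.
Stacking thirds from F gives F-A-C.
With the 6 figure the chord is in first inversion; from the bass A upward in close position it reads A-C-F.

A C F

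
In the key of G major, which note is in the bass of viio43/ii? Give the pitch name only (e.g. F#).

D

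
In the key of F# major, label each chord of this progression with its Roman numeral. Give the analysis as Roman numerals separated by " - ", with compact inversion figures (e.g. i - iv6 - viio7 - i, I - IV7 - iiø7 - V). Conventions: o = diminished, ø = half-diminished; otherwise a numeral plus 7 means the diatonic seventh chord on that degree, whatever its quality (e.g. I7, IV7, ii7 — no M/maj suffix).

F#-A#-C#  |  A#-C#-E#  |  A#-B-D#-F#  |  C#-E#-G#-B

I - iii - IV42 - V7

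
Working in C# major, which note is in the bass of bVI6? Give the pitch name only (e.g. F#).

C#

bVI in C# major has root A; the chord is A-C#-E.
The figure 6 means first inversion — the third is in the bass.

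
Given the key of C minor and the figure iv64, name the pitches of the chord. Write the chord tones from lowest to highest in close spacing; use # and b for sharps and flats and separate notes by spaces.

C F Ab

In C minor, the subdominant is F, and the diatonic chord built there is a minor triad.
That chord is spelled F-Ab-C.
With the 64 figure the chord is in second inversion; from the bass C upward in close position it reads C-F-Ab.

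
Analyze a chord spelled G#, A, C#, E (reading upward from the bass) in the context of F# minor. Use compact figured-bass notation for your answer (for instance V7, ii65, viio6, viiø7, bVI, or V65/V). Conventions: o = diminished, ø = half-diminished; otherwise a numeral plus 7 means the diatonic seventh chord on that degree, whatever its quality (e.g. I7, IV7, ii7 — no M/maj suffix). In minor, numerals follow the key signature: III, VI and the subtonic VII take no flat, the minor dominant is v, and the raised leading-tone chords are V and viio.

III42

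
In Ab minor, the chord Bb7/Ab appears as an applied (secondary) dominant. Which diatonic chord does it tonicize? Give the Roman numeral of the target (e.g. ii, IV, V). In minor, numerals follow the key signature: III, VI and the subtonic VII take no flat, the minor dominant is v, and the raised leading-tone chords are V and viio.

V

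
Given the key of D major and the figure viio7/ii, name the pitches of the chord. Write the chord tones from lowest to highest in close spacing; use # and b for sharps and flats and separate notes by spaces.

viio7/ii is a secondary leading-tone chord. The target ii is E in D major; the applied chord is rooted a semitone below, on D#.
Building a fully diminished seventh chord on D# gives D#-F#-A-C.

D# F# A C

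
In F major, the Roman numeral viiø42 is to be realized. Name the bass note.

viiø in F major has root E; the chord is E-G-Bb-D.
The figure 42 means third inversion — the seventh is in the bass.

D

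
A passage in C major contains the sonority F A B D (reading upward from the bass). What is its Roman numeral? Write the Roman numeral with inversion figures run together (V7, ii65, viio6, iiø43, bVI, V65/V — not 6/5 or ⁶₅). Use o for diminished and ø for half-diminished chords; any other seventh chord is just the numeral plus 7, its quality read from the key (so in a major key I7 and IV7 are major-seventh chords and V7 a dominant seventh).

viiø43

The pitches B-D-F-A form a half-diminished seventh chord rooted on B.
In C major, B is the leading tone; the diatonic half-diminished seventh chord there is viiø7.
With F in the bass the chord is in second inversion, so the figured bass is 43.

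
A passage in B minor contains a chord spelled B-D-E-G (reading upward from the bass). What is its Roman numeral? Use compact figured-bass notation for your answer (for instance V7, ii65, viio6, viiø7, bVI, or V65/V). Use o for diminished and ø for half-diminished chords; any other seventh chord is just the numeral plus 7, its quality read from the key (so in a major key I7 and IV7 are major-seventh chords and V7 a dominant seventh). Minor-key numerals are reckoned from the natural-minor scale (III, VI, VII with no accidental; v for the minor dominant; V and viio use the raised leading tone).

iv43

The pitches E-G-B-D form a minor seventh chord rooted on E.
In B minor, E is the subdominant; the diatonic minor seventh chord there is iv7.
With B in the bass the chord is in second inversion, so the figured bass is 43.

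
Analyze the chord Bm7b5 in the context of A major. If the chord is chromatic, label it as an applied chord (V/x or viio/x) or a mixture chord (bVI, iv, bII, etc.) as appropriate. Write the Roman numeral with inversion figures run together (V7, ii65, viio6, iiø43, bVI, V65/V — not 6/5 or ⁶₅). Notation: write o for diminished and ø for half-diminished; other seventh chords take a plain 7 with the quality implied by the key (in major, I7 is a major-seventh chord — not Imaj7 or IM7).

iiø7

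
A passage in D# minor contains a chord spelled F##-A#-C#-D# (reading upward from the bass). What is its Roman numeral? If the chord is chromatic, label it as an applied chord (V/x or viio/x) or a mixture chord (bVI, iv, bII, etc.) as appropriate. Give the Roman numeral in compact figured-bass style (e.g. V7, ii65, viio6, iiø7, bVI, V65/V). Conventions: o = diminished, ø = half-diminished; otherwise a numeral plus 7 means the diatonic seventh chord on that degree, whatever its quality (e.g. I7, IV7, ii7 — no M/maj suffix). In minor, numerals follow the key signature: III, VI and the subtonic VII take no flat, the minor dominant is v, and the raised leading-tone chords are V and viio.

V65/iv

Stacked in thirds the chord is D#-F##-A#-C#: a dominant seventh chord on D#.
D# is not a diatonic chord root with this quality in D# minor, but it lies a perfect fifth above G# (iv), so the chord functions as an applied dominant of iv.
With F## in the bass the chord is in first inversion, so the figured bass is 65.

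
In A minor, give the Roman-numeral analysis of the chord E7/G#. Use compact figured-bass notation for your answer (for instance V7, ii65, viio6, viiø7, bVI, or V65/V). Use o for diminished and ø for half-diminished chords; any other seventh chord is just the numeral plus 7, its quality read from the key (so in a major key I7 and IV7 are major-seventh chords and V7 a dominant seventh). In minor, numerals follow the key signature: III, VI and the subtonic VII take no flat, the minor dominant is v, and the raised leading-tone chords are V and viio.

V65

Stacked in thirds the chord is E-G#-B-D: a dominant seventh chord on E.
In A minor, E is the dominant; the diatonic dominant seventh chord there is V7.
With G# in the bass the chord is in first inversion, so the figured bass is 65.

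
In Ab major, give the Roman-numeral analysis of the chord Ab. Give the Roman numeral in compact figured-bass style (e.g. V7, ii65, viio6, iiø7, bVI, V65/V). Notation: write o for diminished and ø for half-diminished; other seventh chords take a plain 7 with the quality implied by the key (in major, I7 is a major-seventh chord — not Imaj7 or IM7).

I

Stacked in thirds the chord is Ab-C-Eb: a major triad on Ab.
Ab is scale degree 1 in Ab major, and a major triad on that degree is written I.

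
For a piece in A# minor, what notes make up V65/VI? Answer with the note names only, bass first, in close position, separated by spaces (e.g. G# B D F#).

E# G# B C#

The slash means an applied dominant: we want the dominant of VI. In A# minor, VI is F# major, and its dominant is built on C#.
Building a dominant seventh chord on C# gives C#-E#-G#-B.
With the 65 figure the chord is in first inversion; from the bass E# upward in close position it reads E#-G#-B-C#.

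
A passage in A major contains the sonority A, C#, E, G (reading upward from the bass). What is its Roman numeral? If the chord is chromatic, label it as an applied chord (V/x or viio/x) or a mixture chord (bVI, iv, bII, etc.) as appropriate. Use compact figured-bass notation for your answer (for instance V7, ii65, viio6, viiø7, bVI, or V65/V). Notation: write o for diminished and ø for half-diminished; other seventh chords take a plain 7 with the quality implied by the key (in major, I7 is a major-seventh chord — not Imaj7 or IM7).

V7/IV

Stacked in thirds the chord is A-C#-E-G: a dominant seventh chord on A.
A is not a diatonic chord root with this quality in A major, but it lies a perfect fifth above D (IV), so the chord functions as an applied dominant of IV.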